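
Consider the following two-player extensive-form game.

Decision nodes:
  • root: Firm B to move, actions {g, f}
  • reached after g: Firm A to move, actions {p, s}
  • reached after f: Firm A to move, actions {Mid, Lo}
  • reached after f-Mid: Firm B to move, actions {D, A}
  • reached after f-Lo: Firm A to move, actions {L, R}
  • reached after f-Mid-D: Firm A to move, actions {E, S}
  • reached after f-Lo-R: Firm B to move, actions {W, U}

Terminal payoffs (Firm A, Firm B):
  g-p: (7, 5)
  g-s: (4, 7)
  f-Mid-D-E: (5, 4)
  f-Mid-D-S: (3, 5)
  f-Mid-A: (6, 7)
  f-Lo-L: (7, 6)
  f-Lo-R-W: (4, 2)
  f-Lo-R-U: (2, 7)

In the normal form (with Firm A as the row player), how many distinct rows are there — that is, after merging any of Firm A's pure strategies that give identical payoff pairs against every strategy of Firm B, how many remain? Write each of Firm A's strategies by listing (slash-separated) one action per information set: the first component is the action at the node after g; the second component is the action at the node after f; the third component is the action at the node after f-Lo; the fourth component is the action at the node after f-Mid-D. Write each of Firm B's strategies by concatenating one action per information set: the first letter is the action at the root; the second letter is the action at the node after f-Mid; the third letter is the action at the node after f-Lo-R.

8

Firm A has 16 pure strategies: p/Mid/L/E, p/Mid/L/S, p/Mid/R/E, p/Mid/R/S, p/Lo/L/E, p/Lo/L/S, p/Lo/R/E, p/Lo/R/S, s/Mid/L/E, s/Mid/L/S, s/Mid/R/E, s/Mid/R/S, s/Lo/L/E, s/Lo/L/S, s/Lo/R/E, s/Lo/R/S. Columns: gDW, gDU, gAW, gAU, fDW, fDU, fAW, fAU.
{p/Mid/L/E, p/Mid/R/E} → row (7,5) (7,5) (7,5) (7,5) (5,4) (5,4) (6,7) (6,7)
{p/Mid/L/S, p/Mid/R/S} → row (7,5) (7,5) (7,5) (7,5) (3,5) (3,5) (6,7) (6,7)
{p/Lo/L/E, p/Lo/L/S} → row (7,5) (7,5) (7,5) (7,5) (7,6) (7,6) (7,6) (7,6)
{p/Lo/R/E, p/Lo/R/S} → row (7,5) (7,5) (7,5) (7,5) (4,2) (2,7) (4,2) (2,7)
{s/Mid/L/E, s/Mid/R/E} → row (4,7) (4,7) (4,7) (4,7) (5,4) (5,4) (6,7) (6,7)
{s/Mid/L/S, s/Mid/R/S} → row (4,7) (4,7) (4,7) (4,7) (3,5) (3,5) (6,7) (6,7)
{s/Lo/L/E, s/Lo/L/S} → row (4,7) (4,7) (4,7) (4,7) (7,6) (7,6) (7,6) (7,6)
{s/Lo/R/E, s/Lo/R/S} → row (4,7) (4,7) (4,7) (4,7) (4,2) (2,7) (4,2) (2,7)
That's 8 distinct rows out of 16 strategies.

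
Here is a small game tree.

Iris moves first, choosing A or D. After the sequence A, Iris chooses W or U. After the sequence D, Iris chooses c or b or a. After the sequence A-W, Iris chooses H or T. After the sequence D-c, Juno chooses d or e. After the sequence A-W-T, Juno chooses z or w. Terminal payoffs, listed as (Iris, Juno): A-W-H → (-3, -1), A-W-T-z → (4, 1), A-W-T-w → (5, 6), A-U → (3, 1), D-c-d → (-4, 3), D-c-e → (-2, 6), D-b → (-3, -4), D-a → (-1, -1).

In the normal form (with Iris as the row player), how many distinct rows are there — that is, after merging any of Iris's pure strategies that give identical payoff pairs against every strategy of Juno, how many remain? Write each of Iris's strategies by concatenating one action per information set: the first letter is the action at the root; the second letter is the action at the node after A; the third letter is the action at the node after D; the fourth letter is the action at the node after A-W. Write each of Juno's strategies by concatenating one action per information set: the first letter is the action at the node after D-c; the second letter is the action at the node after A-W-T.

Iris has 24 pure strategies: AWcH, AWcT, AWbH, AWbT, AWaH, AWaT, AUcH, AUcT, AUbH, AUbT, AUaH, AUaT, DWcH, DWcT, DWbH, DWbT, DWaH, DWaT, DUcH, DUcT, DUbH, DUbT, DUaH, DUaT. Columns: dz, dw, ez, ew.
{AWcH, AWbH, AWaH} → row (-3,-1) (-3,-1) (-3,-1) (-3,-1)
{AWcT, AWbT, AWaT} → row (4,1) (5,6) (4,1) (5,6)
{AUcH, AUcT, AUbH, AUbT, AUaH, AUaT} → row (3,1) (3,1) (3,1) (3,1)
{DWcH, DWcT, DUcH, DUcT} → row (-4,3) (-4,3) (-2,6) (-2,6)
{DWbH, DWbT, DUbH, DUbT} → row (-3,-4) (-3,-4) (-3,-4) (-3,-4)
{DWaH, DWaT, DUaH, DUaT} → row (-1,-1) (-1,-1) (-1,-1) (-1,-1)
That's 6 distinct rows out of 24 strategies.

6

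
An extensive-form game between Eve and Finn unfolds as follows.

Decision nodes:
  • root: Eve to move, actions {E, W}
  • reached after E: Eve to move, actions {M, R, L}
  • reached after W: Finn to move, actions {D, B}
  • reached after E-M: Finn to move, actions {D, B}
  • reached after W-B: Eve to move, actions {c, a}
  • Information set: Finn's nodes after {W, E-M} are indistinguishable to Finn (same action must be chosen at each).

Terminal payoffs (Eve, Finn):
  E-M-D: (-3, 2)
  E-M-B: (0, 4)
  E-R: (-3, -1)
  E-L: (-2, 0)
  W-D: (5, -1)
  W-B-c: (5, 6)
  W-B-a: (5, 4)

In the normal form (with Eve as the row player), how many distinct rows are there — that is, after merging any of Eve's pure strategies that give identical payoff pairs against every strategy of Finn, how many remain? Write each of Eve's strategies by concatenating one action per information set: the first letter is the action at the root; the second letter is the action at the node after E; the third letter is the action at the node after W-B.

5

Eve has 12 pure strategies: EMc, EMa, ERc, ERa, ELc, ELa, WMc, WMa, WRc, WRa, WLc, WLa. Columns: D, B.
{EMc, EMa} → row (-3,2) (0,4)
{ERc, ERa} → row (-3,-1) (-3,-1)
{ELc, ELa} → row (-2,0) (-2,0)
{WMc, WRc, WLc} → row (5,-1) (5,6)
{WMa, WRa, WLa} → row (5,-1) (5,4)
That's 5 distinct rows out of 12 strategies.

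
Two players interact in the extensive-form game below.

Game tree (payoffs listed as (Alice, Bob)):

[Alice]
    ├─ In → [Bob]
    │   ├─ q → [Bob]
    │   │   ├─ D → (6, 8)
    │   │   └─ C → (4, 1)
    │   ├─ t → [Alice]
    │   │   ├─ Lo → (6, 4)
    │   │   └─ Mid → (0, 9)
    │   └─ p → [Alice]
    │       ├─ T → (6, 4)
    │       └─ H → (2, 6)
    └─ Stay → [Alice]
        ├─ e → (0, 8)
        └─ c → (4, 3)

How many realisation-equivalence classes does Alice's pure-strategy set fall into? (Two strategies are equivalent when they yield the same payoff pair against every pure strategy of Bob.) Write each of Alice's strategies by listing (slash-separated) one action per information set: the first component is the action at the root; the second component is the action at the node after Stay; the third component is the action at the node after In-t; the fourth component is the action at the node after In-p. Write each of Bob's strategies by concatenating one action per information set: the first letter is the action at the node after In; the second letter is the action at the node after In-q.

6

Alice has 16 pure strategies: In/e/Lo/T, In/e/Lo/H, In/e/Mid/T, In/e/Mid/H, In/c/Lo/T, In/c/Lo/H, In/c/Mid/T, In/c/Mid/H, Stay/e/Lo/T, Stay/e/Lo/H, Stay/e/Mid/T, Stay/e/Mid/H, Stay/c/Lo/T, Stay/c/Lo/H, Stay/c/Mid/T, Stay/c/Mid/H. Columns: qD, qC, tD, tC, pD, pC.
{In/e/Lo/T, In/c/Lo/T} → row (6,8) (4,1) (6,4) (6,4) (6,4) (6,4)
{In/e/Lo/H, In/c/Lo/H} → row (6,8) (4,1) (6,4) (6,4) (2,6) (2,6)
{In/e/Mid/T, In/c/Mid/T} → row (6,8) (4,1) (0,9) (0,9) (6,4) (6,4)
{In/e/Mid/H, In/c/Mid/H} → row (6,8) (4,1) (0,9) (0,9) (2,6) (2,6)
{Stay/e/Lo/T, Stay/e/Lo/H, Stay/e/Mid/T, Stay/e/Mid/H} → row (0,8) (0,8) (0,8) (0,8) (0,8) (0,8)
{Stay/c/Lo/T, Stay/c/Lo/H, Stay/c/Mid/T, Stay/c/Mid/H} → row (4,3) (4,3) (4,3) (4,3) (4,3) (4,3)
That's 6 distinct rows out of 16 strategies.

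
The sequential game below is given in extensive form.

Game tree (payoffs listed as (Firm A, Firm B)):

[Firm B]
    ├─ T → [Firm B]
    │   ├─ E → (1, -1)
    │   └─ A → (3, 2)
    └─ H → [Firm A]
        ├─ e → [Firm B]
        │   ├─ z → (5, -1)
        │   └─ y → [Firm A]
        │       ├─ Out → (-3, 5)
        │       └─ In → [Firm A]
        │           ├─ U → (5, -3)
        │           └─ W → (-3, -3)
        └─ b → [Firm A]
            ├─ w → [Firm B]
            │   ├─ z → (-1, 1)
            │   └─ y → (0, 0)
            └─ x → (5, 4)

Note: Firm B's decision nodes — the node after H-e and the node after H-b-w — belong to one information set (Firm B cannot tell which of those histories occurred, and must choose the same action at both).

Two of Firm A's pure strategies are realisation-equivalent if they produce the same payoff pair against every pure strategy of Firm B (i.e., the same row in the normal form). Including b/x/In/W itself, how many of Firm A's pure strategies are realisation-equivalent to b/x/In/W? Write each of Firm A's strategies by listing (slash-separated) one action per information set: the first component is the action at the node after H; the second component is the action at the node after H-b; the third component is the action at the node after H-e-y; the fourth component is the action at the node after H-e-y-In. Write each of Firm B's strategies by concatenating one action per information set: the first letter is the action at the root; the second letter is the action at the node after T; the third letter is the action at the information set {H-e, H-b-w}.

4

Row for b/x/In/W (columns TEz, TEy, TAz, TAy, HEz, HEy, HAz, HAy): (1,-1) (1,-1) (3,2) (3,2) (5,4) (5,4) (5,4) (5,4).
Under b/x/In/W, Firm A's choice at the node after H-e-y and at the node after H-e-y-In can never be reached regardless of what Firm B does, so varying those choices leaves every outcome unchanged.
Holding the reachable choices fixed and varying the unreachable ones freely already gives 2 × 2 = 4 equivalent strategies.
No other strategy reproduces this row, so those 4 are the full class: b/x/Out/U, b/x/Out/W, b/x/In/U, b/x/In/W.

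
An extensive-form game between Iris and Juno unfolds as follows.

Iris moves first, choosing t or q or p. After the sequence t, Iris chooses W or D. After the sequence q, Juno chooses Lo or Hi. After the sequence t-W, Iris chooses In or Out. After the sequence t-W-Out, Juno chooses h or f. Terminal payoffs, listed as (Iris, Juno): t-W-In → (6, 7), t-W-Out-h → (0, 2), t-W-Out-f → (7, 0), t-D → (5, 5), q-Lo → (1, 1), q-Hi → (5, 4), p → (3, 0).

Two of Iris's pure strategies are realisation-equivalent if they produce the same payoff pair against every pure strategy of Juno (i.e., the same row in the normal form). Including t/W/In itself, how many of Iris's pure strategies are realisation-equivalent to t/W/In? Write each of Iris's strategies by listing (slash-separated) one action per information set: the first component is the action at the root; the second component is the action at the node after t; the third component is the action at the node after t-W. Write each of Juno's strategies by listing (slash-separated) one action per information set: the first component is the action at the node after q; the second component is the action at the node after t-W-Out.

Row for t/W/In (columns Lo/h, Lo/f, Hi/h, Hi/f): (6,7) (6,7) (6,7) (6,7).
Every one of Iris's information sets is on the play path for some reply by Juno when Iris follows t/W/In.
Changing the action at any of them therefore changes at least one column, so only t/W/In itself gives this row.

1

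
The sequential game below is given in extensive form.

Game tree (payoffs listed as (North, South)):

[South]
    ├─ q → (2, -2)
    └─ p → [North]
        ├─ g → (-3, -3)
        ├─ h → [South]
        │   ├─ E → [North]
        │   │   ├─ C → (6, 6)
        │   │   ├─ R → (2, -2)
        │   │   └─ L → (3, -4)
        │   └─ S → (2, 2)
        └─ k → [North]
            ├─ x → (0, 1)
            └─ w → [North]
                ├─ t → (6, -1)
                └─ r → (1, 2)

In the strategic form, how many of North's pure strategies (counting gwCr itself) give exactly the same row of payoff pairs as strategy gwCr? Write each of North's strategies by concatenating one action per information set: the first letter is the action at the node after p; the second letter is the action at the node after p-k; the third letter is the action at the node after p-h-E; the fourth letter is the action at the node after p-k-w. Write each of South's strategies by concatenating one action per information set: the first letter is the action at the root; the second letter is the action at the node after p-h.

12

Row for gwCr (columns qE, qS, pE, pS): (2,-2) (2,-2) (-3,-3) (-3,-3).
Under gwCr, North's choice at the node after p-k and at the node after p-h-E and at the node after p-k-w can never be reached regardless of what South does, so varying those choices leaves every outcome unchanged.
Holding the reachable choices fixed and varying the unreachable ones freely already gives 2 × 3 × 2 = 12 equivalent strategies.
No other strategy reproduces this row, so those 12 are the full class: gxCt, gxCr, gxRt, gxRr, gxLt, gxLr, gwCt, gwCr, gwRt, gwRr, gwLt, gwLr.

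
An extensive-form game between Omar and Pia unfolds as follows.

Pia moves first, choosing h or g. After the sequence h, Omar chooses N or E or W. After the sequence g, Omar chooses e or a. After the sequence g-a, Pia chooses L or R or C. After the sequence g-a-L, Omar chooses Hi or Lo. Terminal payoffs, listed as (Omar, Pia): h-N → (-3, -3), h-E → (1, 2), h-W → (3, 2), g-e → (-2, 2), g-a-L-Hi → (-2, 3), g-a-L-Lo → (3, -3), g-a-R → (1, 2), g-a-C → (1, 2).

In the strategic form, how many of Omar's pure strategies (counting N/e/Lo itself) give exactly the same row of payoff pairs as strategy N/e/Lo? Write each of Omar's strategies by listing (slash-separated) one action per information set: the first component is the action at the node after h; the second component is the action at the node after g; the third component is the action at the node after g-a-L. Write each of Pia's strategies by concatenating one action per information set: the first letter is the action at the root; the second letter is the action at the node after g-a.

2

Row for N/e/Lo (columns hL, hR, hC, gL, gR, gC): (-3,-3) (-3,-3) (-3,-3) (-2,2) (-2,2) (-2,2).
Under N/e/Lo, Omar's choice at the node after g-a-L can never be reached regardless of what Pia does, so varying those choices leaves every outcome unchanged.
Holding the reachable choices fixed and varying the unreachable one freely already gives 2 equivalent strategies.
No other strategy reproduces this row, so those 2 are the full class: N/e/Hi, N/e/Lo.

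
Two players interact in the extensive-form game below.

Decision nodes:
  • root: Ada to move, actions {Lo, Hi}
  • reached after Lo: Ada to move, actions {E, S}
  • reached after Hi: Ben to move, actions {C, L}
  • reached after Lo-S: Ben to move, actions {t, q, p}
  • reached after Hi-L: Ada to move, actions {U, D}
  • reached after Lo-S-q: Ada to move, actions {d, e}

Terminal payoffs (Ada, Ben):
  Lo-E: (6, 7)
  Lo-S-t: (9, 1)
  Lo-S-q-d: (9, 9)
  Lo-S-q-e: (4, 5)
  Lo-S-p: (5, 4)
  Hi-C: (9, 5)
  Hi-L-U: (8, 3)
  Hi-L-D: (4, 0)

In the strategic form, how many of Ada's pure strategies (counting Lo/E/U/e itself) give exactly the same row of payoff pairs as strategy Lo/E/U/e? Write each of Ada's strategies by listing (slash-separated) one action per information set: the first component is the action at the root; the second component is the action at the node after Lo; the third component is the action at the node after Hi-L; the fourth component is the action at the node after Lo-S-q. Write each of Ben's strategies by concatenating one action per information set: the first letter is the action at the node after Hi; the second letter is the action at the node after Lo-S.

4

Row for Lo/E/U/e (columns Ct, Cq, Cp, Lt, Lq, Lp): (6,7) (6,7) (6,7) (6,7) (6,7) (6,7).
Under Lo/E/U/e, Ada's choice at the node after Hi-L and at the node after Lo-S-q can never be reached regardless of what Ben does, so varying those choices leaves every outcome unchanged.
Holding the reachable choices fixed and varying the unreachable ones freely already gives 2 × 2 = 4 equivalent strategies.
No other strategy reproduces this row, so those 4 are the full class: Lo/E/U/d, Lo/E/U/e, Lo/E/D/d, Lo/E/D/e.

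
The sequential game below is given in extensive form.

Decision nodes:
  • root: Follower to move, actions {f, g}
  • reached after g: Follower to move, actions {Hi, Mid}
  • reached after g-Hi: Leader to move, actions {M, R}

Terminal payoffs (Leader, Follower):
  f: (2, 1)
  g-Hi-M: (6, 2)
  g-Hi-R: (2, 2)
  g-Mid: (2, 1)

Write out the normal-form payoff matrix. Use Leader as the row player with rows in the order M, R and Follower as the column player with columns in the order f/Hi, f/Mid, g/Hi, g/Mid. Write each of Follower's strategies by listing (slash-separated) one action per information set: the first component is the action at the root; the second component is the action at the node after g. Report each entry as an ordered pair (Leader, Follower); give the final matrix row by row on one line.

M: (2,1) (2,1) (6,2) (2,1) | R: (2,1) (2,1) (2,2) (2,1)

Row M: f/Hi→(2,1), f/Mid→(2,1), g/Hi→(6,2), g/Mid→(2,1)
Row R: f/Hi→(2,1), f/Mid→(2,1), g/Hi→(2,2), g/Mid→(2,1)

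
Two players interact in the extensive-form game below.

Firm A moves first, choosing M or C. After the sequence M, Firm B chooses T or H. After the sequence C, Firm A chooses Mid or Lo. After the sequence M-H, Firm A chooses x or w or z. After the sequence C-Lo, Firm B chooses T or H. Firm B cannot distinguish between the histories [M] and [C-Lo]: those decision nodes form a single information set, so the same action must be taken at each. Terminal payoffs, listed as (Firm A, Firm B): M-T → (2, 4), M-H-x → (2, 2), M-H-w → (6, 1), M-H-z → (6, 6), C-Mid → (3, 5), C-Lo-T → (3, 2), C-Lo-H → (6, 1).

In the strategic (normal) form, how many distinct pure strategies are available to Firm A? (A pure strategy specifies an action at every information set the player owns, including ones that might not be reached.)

Firm A owns the root with actions {M, C} — two choices.
Firm A owns the node after C with actions {Mid, Lo} — two choices.
Firm A owns the node after M-H with actions {x, w, z} — three choices.
A pure strategy fixes one action at each information set independently, so the count is the product 2 × 2 × 3 = 12.

12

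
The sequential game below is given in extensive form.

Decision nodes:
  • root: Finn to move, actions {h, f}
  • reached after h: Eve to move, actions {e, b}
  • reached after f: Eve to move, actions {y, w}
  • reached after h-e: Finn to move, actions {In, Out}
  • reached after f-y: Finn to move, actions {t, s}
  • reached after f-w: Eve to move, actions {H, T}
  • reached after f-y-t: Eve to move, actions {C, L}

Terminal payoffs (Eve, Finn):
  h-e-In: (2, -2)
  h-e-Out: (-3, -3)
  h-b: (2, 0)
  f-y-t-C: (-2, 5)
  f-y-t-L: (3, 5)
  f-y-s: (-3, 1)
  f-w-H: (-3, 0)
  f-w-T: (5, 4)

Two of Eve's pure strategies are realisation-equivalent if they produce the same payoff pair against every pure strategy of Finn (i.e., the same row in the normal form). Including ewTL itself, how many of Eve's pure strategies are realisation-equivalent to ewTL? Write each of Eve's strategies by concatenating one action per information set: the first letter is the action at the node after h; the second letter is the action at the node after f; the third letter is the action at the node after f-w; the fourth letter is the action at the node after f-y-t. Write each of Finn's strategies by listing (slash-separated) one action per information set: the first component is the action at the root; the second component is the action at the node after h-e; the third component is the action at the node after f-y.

Row for ewTL (columns h/In/t, h/In/s, h/Out/t, h/Out/s, f/In/t, f/In/s, f/Out/t, f/Out/s): (2,-2) (2,-2) (-3,-3) (-3,-3) (5,4) (5,4) (5,4) (5,4).
Under ewTL, Eve's choice at the node after f-y-t can never be reached regardless of what Finn does, so varying those choices leaves every outcome unchanged.
Holding the reachable choices fixed and varying the unreachable one freely already gives 2 equivalent strategies.
No other strategy reproduces this row, so those 2 are the full class: ewTC, ewTL.

2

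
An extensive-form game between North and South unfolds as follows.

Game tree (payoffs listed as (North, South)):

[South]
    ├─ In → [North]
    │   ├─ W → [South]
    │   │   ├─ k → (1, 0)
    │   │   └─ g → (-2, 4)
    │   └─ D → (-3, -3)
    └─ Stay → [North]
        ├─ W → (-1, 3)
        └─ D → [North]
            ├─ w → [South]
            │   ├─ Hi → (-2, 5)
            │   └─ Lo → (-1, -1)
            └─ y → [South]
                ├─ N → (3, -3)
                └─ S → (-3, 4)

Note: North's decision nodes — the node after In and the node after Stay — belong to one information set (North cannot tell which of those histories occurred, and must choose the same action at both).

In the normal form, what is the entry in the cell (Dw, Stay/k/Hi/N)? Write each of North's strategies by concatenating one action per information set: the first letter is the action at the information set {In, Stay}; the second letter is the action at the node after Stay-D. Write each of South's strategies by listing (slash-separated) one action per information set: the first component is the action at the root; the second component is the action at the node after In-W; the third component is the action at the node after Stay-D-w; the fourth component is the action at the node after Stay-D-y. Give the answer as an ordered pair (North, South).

Trace the play path from the root:
  South plays Stay
  North plays D at [Stay]
  North plays w at [Stay-D]
  South plays Hi at [Stay-D-w]
→ terminal payoff (-2, 5).
(South's choice at the node after In-W is never reached on this path, so it doesn't affect the outcome.)

(-2, 5)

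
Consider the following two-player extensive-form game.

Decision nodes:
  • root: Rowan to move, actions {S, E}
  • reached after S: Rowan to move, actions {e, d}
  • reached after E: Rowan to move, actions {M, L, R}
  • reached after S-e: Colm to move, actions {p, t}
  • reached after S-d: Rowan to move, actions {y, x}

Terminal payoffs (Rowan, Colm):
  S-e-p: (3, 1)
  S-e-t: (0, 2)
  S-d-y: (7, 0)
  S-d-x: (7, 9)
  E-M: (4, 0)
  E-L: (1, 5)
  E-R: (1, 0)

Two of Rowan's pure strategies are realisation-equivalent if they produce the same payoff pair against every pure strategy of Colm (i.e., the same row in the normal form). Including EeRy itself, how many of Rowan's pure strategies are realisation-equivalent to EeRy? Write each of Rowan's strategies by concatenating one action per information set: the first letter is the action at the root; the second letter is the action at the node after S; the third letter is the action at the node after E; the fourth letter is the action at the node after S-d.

Row for EeRy (columns p, t): (1,0) (1,0).
Under EeRy, Rowan's choice at the node after S and at the node after S-d can never be reached regardless of what Colm does, so varying those choices leaves every outcome unchanged.
Holding the reachable choices fixed and varying the unreachable ones freely already gives 2 × 2 = 4 equivalent strategies.
No other strategy reproduces this row, so those 4 are the full class: EeRy, EeRx, EdRy, EdRx.

4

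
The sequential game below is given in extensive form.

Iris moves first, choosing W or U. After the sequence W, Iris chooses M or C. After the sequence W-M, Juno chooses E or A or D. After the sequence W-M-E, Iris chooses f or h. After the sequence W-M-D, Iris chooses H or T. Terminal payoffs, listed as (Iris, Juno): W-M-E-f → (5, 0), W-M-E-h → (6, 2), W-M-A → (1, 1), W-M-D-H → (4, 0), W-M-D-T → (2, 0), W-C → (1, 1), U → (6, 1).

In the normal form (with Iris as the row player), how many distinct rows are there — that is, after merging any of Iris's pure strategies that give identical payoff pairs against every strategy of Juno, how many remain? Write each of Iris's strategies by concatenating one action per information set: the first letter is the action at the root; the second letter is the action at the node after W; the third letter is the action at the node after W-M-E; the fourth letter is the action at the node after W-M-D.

Iris has 16 pure strategies: WMfH, WMfT, WMhH, WMhT, WCfH, WCfT, WChH, WChT, UMfH, UMfT, UMhH, UMhT, UCfH, UCfT, UChH, UChT. Columns: E, A, D.
{WMfH} → row (5,0) (1,1) (4,0)
{WMfT} → row (5,0) (1,1) (2,0)
{WMhH} → row (6,2) (1,1) (4,0)
{WMhT} → row (6,2) (1,1) (2,0)
{WCfH, WCfT, WChH, WChT} → row (1,1) (1,1) (1,1)
{UMfH, UMfT, UMhH, UMhT, UCfH, UCfT, UChH, UChT} → row (6,1) (6,1) (6,1)
That's 6 distinct rows out of 16 strategies.

6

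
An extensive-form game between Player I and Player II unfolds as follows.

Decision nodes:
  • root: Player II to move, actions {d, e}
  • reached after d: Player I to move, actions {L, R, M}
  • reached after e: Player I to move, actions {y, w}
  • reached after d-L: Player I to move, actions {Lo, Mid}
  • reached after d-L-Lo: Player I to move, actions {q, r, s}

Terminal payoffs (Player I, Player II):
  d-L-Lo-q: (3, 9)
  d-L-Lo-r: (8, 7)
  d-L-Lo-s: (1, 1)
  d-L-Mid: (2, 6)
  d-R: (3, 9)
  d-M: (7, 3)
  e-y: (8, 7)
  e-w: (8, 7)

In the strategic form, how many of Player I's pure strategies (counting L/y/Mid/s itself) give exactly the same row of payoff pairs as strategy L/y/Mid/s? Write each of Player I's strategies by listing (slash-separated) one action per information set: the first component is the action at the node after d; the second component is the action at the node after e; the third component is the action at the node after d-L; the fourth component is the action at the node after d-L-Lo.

Row for L/y/Mid/s (columns d, e): (2,6) (8,7).
Under L/y/Mid/s, Player I's choice at the node after d-L-Lo can never be reached regardless of what Player II does, so varying those choices leaves every outcome unchanged.
Holding the reachable choices fixed and varying the unreachable one freely already gives 3 equivalent strategies.
Checking the remaining rows, L/w/Mid/q, L/w/Mid/r, L/w/Mid/s also happen to give the same payoffs in every column, bringing the total to 6: L/y/Mid/q, L/y/Mid/r, L/y/Mid/s, L/w/Mid/q, L/w/Mid/r, L/w/Mid/s.

6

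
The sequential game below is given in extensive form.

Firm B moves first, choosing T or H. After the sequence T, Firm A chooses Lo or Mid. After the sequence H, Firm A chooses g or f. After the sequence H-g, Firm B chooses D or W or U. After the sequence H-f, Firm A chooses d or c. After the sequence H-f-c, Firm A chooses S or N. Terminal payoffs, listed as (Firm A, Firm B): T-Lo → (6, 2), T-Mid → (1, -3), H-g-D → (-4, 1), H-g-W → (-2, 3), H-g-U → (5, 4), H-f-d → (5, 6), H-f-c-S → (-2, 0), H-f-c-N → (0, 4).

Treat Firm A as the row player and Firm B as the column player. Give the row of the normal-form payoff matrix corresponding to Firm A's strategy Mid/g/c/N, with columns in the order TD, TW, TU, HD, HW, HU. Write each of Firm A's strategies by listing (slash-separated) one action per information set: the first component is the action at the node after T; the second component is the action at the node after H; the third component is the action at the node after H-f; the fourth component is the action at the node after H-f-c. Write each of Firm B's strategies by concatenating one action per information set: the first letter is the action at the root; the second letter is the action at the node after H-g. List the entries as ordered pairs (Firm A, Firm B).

vs TD: Firm B plays T → Firm A plays Mid at [T] → (1, -3)
vs TW: Firm B plays T → Firm A plays Mid at [T] → (1, -3)
vs TU: Firm B plays T → Firm A plays Mid at [T] → (1, -3)
vs HD: Firm B plays H → Firm A plays g at [H] → Firm B plays D at [H-g] → (-4, 1)
vs HW: Firm B plays H → Firm A plays g at [H] → Firm B plays W at [H-g] → (-2, 3)
vs HU: Firm B plays H → Firm A plays g at [H] → Firm B plays U at [H-g] → (5, 4)

(1,-3) (1,-3) (1,-3) (-4,1) (-2,3) (5,4)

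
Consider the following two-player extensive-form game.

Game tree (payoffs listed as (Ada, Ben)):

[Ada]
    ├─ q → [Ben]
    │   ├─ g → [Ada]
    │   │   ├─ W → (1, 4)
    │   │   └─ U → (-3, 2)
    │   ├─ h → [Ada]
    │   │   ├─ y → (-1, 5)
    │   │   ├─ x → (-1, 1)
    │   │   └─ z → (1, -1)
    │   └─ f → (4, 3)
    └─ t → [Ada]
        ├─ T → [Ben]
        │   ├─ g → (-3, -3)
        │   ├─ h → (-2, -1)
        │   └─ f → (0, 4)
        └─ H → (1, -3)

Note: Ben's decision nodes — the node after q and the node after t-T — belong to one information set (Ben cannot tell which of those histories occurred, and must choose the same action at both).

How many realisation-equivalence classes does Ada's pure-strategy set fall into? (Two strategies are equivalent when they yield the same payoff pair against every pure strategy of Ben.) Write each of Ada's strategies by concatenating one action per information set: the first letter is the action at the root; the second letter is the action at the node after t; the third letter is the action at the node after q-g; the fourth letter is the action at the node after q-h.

Ada has 24 pure strategies: qTWy, qTWx, qTWz, qTUy, qTUx, qTUz, qHWy, qHWx, qHWz, qHUy, qHUx, qHUz, tTWy, tTWx, tTWz, tTUy, tTUx, tTUz, tHWy, tHWx, tHWz, tHUy, tHUx, tHUz. Columns: g, h, f.
{qTWy, qHWy} → row (1,4) (-1,5) (4,3)
{qTWx, qHWx} → row (1,4) (-1,1) (4,3)
{qTWz, qHWz} → row (1,4) (1,-1) (4,3)
{qTUy, qHUy} → row (-3,2) (-1,5) (4,3)
{qTUx, qHUx} → row (-3,2) (-1,1) (4,3)
{qTUz, qHUz} → row (-3,2) (1,-1) (4,3)
{tTWy, tTWx, tTWz, tTUy, tTUx, tTUz} → row (-3,-3) (-2,-1) (0,4)
{tHWy, tHWx, tHWz, tHUy, tHUx, tHUz} → row (1,-3) (1,-3) (1,-3)
That's 8 distinct rows out of 24 strategies.

8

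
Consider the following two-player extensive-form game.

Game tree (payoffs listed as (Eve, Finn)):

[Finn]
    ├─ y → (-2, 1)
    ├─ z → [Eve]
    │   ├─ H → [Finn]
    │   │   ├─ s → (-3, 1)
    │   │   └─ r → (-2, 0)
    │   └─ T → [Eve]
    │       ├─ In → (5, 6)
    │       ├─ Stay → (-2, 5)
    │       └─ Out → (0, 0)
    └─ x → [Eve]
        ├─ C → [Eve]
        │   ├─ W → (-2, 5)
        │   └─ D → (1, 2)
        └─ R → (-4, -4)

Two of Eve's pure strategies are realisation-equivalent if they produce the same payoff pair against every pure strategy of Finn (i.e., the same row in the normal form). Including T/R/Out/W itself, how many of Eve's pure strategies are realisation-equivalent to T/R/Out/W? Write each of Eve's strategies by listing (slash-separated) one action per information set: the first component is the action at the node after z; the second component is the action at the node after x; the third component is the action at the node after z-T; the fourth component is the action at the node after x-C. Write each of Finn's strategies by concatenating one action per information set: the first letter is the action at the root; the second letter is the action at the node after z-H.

Row for T/R/Out/W (columns ys, yr, zs, zr, xs, xr): (-2,1) (-2,1) (0,0) (0,0) (-4,-4) (-4,-4).
Under T/R/Out/W, Eve's choice at the node after x-C can never be reached regardless of what Finn does, so varying those choices leaves every outcome unchanged.
Holding the reachable choices fixed and varying the unreachable one freely already gives 2 equivalent strategies.
No other strategy reproduces this row, so those 2 are the full class: T/R/Out/W, T/R/Out/D.

2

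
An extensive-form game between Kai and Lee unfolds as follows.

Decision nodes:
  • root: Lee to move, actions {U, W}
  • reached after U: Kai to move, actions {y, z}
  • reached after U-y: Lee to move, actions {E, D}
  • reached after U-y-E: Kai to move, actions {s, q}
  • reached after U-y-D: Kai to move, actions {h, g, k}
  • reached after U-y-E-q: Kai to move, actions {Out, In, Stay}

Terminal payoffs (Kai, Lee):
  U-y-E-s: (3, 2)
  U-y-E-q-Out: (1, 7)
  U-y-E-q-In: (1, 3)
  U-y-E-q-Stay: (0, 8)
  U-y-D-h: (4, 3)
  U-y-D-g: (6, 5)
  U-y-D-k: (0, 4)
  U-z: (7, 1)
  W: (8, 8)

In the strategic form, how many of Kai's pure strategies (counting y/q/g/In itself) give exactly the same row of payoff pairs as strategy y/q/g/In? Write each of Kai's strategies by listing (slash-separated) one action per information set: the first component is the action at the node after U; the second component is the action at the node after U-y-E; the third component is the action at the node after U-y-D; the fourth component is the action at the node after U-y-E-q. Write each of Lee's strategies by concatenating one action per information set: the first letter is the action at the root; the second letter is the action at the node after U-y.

Row for y/q/g/In (columns UE, UD, WE, WD): (1,3) (6,5) (8,8) (8,8).
Every one of Kai's information sets is on the play path for some reply by Lee when Kai follows y/q/g/In.
Changing the action at any of them therefore changes at least one column, so only y/q/g/In itself gives this row.

1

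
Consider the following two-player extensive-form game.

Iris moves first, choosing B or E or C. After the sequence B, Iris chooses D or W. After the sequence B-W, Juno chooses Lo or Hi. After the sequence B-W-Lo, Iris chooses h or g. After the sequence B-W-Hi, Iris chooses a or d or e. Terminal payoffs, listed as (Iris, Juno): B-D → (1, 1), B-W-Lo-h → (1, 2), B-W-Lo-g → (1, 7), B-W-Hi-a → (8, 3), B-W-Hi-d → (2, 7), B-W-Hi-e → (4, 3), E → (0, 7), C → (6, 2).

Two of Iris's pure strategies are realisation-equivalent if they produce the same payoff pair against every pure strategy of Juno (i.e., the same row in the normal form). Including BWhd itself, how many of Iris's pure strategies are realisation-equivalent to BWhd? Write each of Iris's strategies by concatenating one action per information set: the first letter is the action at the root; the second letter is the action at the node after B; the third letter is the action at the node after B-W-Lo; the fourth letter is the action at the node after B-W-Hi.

1

Row for BWhd (columns Lo, Hi): (1,2) (2,7).
Every one of Iris's information sets is on the play path for some reply by Juno when Iris follows BWhd.
Changing the action at any of them therefore changes at least one column, so only BWhd itself gives this row.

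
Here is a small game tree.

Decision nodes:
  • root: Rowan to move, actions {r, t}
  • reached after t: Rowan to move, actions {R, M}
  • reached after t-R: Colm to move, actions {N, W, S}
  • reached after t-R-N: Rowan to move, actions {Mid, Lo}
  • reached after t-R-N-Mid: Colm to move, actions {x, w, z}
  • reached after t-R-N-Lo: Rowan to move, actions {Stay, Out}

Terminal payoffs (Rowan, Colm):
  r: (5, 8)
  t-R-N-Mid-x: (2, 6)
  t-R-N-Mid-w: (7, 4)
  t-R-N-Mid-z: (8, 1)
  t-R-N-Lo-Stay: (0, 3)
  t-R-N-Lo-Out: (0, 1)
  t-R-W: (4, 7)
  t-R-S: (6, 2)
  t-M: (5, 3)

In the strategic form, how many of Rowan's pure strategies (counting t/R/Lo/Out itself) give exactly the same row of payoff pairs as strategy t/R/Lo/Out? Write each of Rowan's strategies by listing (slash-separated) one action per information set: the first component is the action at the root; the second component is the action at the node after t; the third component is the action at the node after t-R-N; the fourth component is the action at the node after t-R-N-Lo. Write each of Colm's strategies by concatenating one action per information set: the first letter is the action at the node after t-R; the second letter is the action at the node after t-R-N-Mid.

1

Row for t/R/Lo/Out (columns Nx, Nw, Nz, Wx, Ww, Wz, Sx, Sw, Sz): (0,1) (0,1) (0,1) (4,7) (4,7) (4,7) (6,2) (6,2) (6,2).
Every one of Rowan's information sets is on the play path for some reply by Colm when Rowan follows t/R/Lo/Out.
Changing the action at any of them therefore changes at least one column, so only t/R/Lo/Out itself gives this row.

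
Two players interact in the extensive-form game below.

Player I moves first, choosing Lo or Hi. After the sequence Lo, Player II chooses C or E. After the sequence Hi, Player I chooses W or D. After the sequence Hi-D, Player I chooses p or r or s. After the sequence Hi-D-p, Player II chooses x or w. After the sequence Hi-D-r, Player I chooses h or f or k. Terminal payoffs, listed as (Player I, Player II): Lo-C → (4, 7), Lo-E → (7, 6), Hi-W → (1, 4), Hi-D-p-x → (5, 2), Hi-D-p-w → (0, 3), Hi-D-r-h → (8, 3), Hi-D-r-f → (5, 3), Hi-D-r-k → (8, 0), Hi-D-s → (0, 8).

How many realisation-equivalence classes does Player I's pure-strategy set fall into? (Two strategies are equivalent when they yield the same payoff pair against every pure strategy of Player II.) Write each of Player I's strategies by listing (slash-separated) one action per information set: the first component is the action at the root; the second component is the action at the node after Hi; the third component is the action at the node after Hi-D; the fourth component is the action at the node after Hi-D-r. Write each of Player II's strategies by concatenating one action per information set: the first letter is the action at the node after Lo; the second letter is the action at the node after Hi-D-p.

7

Player I has 36 pure strategies: Lo/W/p/h, Lo/W/p/f, Lo/W/p/k, Lo/W/r/h, Lo/W/r/f, Lo/W/r/k, Lo/W/s/h, Lo/W/s/f, Lo/W/s/k, Lo/D/p/h, Lo/D/p/f, Lo/D/p/k, Lo/D/r/h, Lo/D/r/f, Lo/D/r/k, Lo/D/s/h, Lo/D/s/f, Lo/D/s/k, Hi/W/p/h, Hi/W/p/f, Hi/W/p/k, Hi/W/r/h, Hi/W/r/f, Hi/W/r/k, Hi/W/s/h, Hi/W/s/f, Hi/W/s/k, Hi/D/p/h, Hi/D/p/f, Hi/D/p/k, Hi/D/r/h, Hi/D/r/f, Hi/D/r/k, Hi/D/s/h, Hi/D/s/f, Hi/D/s/k. Columns: Cx, Cw, Ex, Ew.
{Lo/W/p/h, Lo/W/p/f, Lo/W/p/k, Lo/W/r/h, Lo/W/r/f, Lo/W/r/k, Lo/W/s/h, Lo/W/s/f, Lo/W/s/k, Lo/D/p/h, Lo/D/p/f, Lo/D/p/k, Lo/D/r/h, Lo/D/r/f, Lo/D/r/k, Lo/D/s/h, Lo/D/s/f, Lo/D/s/k} → row (4,7) (4,7) (7,6) (7,6)
{Hi/W/p/h, Hi/W/p/f, Hi/W/p/k, Hi/W/r/h, Hi/W/r/f, Hi/W/r/k, Hi/W/s/h, Hi/W/s/f, Hi/W/s/k} → row (1,4) (1,4) (1,4) (1,4)
{Hi/D/p/h, Hi/D/p/f, Hi/D/p/k} → row (5,2) (0,3) (5,2) (0,3)
{Hi/D/r/h} → row (8,3) (8,3) (8,3) (8,3)
{Hi/D/r/f} → row (5,3) (5,3) (5,3) (5,3)
{Hi/D/r/k} → row (8,0) (8,0) (8,0) (8,0)
{Hi/D/s/h, Hi/D/s/f, Hi/D/s/k} → row (0,8) (0,8) (0,8) (0,8)
That's 7 distinct rows out of 36 strategies.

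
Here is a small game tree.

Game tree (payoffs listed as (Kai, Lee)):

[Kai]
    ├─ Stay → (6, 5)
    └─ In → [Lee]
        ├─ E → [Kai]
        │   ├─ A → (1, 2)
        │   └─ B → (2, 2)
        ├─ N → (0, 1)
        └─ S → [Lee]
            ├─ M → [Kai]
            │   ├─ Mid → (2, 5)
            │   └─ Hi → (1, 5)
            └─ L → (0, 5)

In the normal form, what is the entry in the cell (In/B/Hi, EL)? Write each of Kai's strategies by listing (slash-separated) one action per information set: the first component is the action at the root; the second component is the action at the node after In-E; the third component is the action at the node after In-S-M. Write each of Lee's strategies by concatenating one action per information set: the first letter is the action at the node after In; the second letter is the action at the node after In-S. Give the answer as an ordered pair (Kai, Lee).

(2, 2)

Trace the play path from the root:
  Kai plays In
  Lee plays E at [In]
  Kai plays B at [In-E]
→ terminal payoff (2, 2).
(Kai's choice at the node after In-S-M is never reached on this path, so it doesn't affect the outcome.)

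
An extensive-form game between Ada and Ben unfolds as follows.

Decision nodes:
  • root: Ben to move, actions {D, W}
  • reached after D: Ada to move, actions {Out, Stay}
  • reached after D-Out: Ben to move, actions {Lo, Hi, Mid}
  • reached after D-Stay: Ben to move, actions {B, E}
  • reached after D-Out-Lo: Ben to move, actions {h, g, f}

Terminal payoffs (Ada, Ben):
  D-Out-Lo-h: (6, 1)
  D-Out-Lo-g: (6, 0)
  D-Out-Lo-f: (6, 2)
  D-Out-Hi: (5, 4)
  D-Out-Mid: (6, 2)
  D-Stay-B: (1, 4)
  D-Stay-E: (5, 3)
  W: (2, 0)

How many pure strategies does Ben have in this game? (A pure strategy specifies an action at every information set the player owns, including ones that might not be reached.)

Ben owns the root with actions {D, W} — two choices.
Ben owns the node after D-Out with actions {Lo, Hi, Mid} — three choices.
Ben owns the node after D-Stay with actions {B, E} — two choices.
Ben owns the node after D-Out-Lo with actions {h, g, f} — three choices.
A pure strategy fixes one action at each information set independently, so the count is the product 2 × 3 × 2 × 3 = 36.

36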